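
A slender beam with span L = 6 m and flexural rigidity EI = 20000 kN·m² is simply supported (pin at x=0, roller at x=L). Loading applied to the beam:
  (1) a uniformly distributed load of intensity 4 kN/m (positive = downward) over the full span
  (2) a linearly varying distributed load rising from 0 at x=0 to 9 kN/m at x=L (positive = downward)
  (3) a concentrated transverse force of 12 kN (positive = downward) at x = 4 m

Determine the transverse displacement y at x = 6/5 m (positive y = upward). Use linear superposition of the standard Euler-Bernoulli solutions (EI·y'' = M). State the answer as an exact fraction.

Load 1 — uniform load w=4 kN/m over full span:
  y_1 = -wx(L³-2Lx²+x³)/(24EI) = -4·(6/5)·(6³-2·6·(6/5)²+(6/5)³)/(24·20000) = -783/390625 m
Load 2 — triangular load w₀=9 kN/m (0→w₀ over full span):
  y_2 = -w₀x(7L⁴-10L²x²+3x⁴)/(360LEI) = -9·(6/5)·(7·6⁴-10·6²·(6/5)²+3·(6/5)⁴)/(360·6·20000) = -20898/9765625 m
Load 3 — point force P=12 kN at a=4 m (b=L-a=2):
  y_3 = -Pbx(L²-b²-x²)/(6LEI)  [x≤a] = -12·2·(6/5)·(6²-2²-(6/5)²)/(6·6·20000) = -191/156250 m
Superposition: y = Σ y_i = -104821/19531250 m ≈ -0.005367 m

y(6/5) = -104821/19531250 m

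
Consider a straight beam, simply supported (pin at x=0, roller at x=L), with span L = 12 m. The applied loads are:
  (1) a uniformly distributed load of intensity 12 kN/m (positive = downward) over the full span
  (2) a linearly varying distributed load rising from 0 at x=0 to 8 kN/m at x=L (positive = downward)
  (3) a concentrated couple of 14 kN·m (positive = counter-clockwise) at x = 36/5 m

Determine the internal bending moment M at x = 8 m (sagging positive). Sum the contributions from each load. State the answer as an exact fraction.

M(8) = 2326/9 kN·m

Load 1 — uniform load w=12 kN/m over full span:
  M_1 = wx(L-x)/2 = 12·8·(12-8)/2 = 192 kN·m
Load 2 — triangular load w₀=8 kN/m (0→w₀ over full span):
  M_2 = w₀Lx/6 - w₀x³/(6L) = 8·12·8/6 - 8·8³/(6·12) = 640/9 kN·m
Load 3 — applied couple M₀=14 kN·m at a=36/5 m (b=L-a=24/5):
  M_3 = M₀x/L - M₀  [x>a] = 14·8/12 - 14 = -14/3 kN·m
Superposition: M = Σ M_i = 2326/9 kN·m ≈ 258.444444 kN·m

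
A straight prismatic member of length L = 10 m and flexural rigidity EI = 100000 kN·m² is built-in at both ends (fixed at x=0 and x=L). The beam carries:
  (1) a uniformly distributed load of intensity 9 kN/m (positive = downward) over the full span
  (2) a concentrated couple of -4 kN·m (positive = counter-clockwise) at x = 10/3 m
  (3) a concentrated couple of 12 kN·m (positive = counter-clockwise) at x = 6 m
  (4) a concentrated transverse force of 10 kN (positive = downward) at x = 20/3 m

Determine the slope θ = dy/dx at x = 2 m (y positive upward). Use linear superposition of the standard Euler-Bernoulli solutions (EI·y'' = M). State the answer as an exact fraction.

Load 1 — uniform load w=9 kN/m over full span:
  θ_1 = -wx(L-x)(L-2x)/(12EI) = -9·2·(10-2)·(10-2·2)/(12·100000) = -9/12500 rad
Load 2 — applied couple M₀=-4 kN·m at a=10/3 m (b=L-a=20/3):
  θ_2 = (R_Ax²/2 - M_Ax)/EI  [x≤a] with R_A=-8/15, M_A=0 = ((-8/15)·2²/2 - 0·2)/100000 = -1/93750 rad
Load 3 — applied couple M₀=12 kN·m at a=6 m (b=L-a=4):
  θ_3 = (R_Ax²/2 - M_Ax)/EI  [x≤a] with R_A=216/125, M_A=96/25 = ((216/125)·2²/2 - (96/25)·2)/100000 = -33/781250 rad
Load 4 — point force P=10 kN at a=20/3 m (b=L-a=10/3):
  θ_4 = -Pb²x(2aL-(3a+b)x)/(2L³EI)  [x≤a] = -10·(10/3)²·2·(2·(20/3)·10-(3·(20/3)+(10/3))·2)/(2·10³·100000) = -13/135000 rad
Superposition: θ = Σ θ_i = -73339/84375000 rad ≈ -0.000869 rad

θ(2) = -73339/84375000 rad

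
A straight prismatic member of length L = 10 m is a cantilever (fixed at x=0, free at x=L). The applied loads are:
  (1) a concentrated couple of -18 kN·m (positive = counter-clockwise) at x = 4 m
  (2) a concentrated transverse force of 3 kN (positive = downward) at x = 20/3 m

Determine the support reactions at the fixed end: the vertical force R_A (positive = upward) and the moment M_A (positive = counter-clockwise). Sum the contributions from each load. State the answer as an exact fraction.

Load 1 — applied couple M₀=-18 kN·m at a=4 m (b=L-a=6):
  R_A = 0 kN
  M_A = -M₀ = -(-18) = 18 kN·m
Load 2 — point force P=3 kN at a=20/3 m (b=L-a=10/3):
  R_A = P = 3 kN
  M_A = Pa = 3·(20/3) = 20 kN·m
Superposition: R_A = 3 kN, M_A = 38 kN·m

R_A = 3 kN, M_A = 38 kN·m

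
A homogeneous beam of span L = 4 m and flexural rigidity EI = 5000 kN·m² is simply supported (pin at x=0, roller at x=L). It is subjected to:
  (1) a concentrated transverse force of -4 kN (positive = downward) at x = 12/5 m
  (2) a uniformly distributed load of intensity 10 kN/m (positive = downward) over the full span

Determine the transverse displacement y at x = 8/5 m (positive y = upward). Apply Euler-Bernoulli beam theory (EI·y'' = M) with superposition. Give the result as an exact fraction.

Load 1 — point force P=-4 kN at a=12/5 m (b=L-a=8/5):
  y_1 = -Pbx(L²-b²-x²)/(6LEI)  [x≤a] = -(-4)·(8/5)·(8/5)·(4²-(8/5)²-(8/5)²)/(6·4·5000) = 1088/1171875 m
Load 2 — uniform load w=10 kN/m over full span:
  y_2 = -wx(L³-2Lx²+x³)/(24EI) = -10·(8/5)·(4³-2·4·(8/5)²+(8/5)³)/(24·5000) = -496/78125 m
Superposition: y = Σ y_i = -6352/1171875 m ≈ -0.005420 m

y(8/5) = -6352/1171875 m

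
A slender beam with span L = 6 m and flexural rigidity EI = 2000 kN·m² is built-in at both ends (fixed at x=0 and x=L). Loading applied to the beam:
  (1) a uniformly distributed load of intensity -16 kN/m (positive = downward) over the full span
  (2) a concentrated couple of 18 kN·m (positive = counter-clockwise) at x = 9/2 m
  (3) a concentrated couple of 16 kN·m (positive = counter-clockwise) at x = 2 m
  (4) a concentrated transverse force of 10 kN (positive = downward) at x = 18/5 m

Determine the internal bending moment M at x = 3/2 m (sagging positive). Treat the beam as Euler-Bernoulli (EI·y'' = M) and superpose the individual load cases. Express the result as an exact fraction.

M(3/2) = -2051/1200 kN·m

Load 1 — uniform load w=-16 kN/m over full span:
  M_1 = wLx/2 - wL²/12 - wx²/2 = (-16)·6·(3/2)/2 - (-16)·6²/12 - (-16)·(3/2)²/2 = -6 kN·m
Load 2 — applied couple M₀=18 kN·m at a=9/2 m (b=L-a=3/2):
  M_2 = R_Ax - M_A  [x≤a] with R_A=27/8, M_A=45/8 = (27/8)·(3/2) - (45/8) = -9/16 kN·m
Load 3 — applied couple M₀=16 kN·m at a=2 m (b=L-a=4):
  M_3 = R_Ax - M_A  [x≤a] with R_A=32/9, M_A=0 = (32/9)·(3/2) - 0 = 16/3 kN·m
Load 4 — point force P=10 kN at a=18/5 m (b=L-a=12/5):
  M_4 = Pb²(3a+b)x/L³ - Pab²/L²  [x≤a] = 10·(12/5)²·(3·(18/5)+(12/5))·(3/2)/6³ - 10·(18/5)·(12/5)²/6² = -12/25 kN·m
Superposition: M = Σ M_i = -2051/1200 kN·m ≈ -1.709167 kN·m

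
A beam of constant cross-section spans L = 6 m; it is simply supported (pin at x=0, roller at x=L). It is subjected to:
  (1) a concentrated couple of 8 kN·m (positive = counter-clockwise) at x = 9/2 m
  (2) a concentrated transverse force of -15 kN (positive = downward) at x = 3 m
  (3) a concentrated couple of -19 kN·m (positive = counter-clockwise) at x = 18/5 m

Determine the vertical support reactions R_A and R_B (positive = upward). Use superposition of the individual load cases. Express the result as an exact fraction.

Load 1 — applied couple M₀=8 kN·m at a=9/2 m (b=L-a=3/2):
  R_A = M₀/L = 8/6 = 4/3 kN
  R_B = -M₀/L = -8/6 = -4/3 kN
Load 2 — point force P=-15 kN at a=3 m (b=L-a=3):
  R_A = Pb/L = (-15)·3/6 = -15/2 kN
  R_B = Pa/L = (-15)·3/6 = -15/2 kN
Load 3 — applied couple M₀=-19 kN·m at a=18/5 m (b=L-a=12/5):
  R_A = M₀/L = (-19)/6 = -19/6 kN
  R_B = -M₀/L = -(-19)/6 = 19/6 kN
Superposition: R_A = -28/3 kN, R_B = -17/3 kN

R_A = -28/3 kN, R_B = -17/3 kN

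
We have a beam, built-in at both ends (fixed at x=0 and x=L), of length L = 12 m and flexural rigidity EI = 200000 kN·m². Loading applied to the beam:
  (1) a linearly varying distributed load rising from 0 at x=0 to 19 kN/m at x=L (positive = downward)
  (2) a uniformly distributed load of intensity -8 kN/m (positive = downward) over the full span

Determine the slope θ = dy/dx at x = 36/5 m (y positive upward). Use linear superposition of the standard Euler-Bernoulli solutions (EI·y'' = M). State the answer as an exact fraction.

Load 1 — triangular load w₀=19 kN/m (0→w₀ over full span):
  θ_1 = -w₀(2x(L-x)(L-2x)(x+2L)+x²(L-x)²)/(120LEI) = -19·(2·(36/5)·(12-(36/5))·(12-2·(36/5))·((36/5)+2·12)+(36/5)²·(12-(36/5))²)/(120·12·200000) = 513/1953125 rad
Load 2 — uniform load w=-8 kN/m over full span:
  θ_2 = -wx(L-x)(L-2x)/(12EI) = -(-8)·(36/5)·(12-(36/5))·(12-2·(36/5))/(12·200000) = -108/390625 rad
Superposition: θ = Σ θ_i = -27/1953125 rad ≈ -0.000014 rad

θ(36/5) = -27/1953125 rad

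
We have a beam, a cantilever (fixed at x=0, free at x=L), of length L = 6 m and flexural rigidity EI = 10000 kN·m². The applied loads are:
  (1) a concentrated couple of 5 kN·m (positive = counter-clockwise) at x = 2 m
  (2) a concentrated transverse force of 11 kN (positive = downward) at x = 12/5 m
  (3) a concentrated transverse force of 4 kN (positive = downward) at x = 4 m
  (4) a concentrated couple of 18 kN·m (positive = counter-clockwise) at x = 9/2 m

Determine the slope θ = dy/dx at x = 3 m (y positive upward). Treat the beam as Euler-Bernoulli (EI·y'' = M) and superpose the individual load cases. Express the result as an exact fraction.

Load 1 — applied couple M₀=5 kN·m at a=2 m (b=L-a=4):
  θ_1 = M₀a/EI  [x>a] = 5·2/10000 = 1/1000 rad
Load 2 — point force P=11 kN at a=12/5 m (b=L-a=18/5):
  θ_2 = -Pa²/(2EI)  [x>a] = -11·(12/5)²/(2·10000) = -99/31250 rad
Load 3 — point force P=4 kN at a=4 m (b=L-a=2):
  θ_3 = -Px(2a-x)/(2EI)  [x≤a] = -4·3·(2·4-3)/(2·10000) = -3/1000 rad
Load 4 — applied couple M₀=18 kN·m at a=9/2 m (b=L-a=3/2):
  θ_4 = M₀x/EI  [x≤a] = 18·3/10000 = 27/5000 rad
Superposition: θ = Σ θ_i = 29/125000 rad ≈ 0.000232 rad

θ(3) = 29/125000 rad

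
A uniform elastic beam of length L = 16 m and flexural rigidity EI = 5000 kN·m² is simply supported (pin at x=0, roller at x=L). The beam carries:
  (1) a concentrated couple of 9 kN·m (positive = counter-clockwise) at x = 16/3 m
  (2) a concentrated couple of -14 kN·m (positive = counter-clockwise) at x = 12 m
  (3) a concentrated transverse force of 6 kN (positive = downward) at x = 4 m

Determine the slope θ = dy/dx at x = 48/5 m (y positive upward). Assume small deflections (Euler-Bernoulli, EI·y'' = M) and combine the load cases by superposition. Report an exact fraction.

Load 1 — applied couple M₀=9 kN·m at a=16/3 m (b=L-a=32/3):
  θ_1 = (M₀x²/(2L)-M₀(x-a)+C₁)/EI  [x>a] with C₁=M₀(3b²-L²)/(6L)=8 = (9·(48/5)²/(2·16)-9·((48/5)-(16/3))+8)/5000 = -14/15625 rad
Load 2 — applied couple M₀=-14 kN·m at a=12 m (b=L-a=4):
  θ_2 = (M₀x²/(2L)+C₁)/EI  [x≤a] with C₁=M₀(3b²-L²)/(6L)=91/3 = ((-14)·(48/5)²/(2·16)+(91/3))/5000 = -749/375000 rad
Load 3 — point force P=6 kN at a=4 m (b=L-a=12):
  θ_3 = -Pa(2L²-6Lx+3x²+a²)/(6LEI)  [x>a] = -6·4·(2·16²-6·16·(48/5)+3·(48/5)²+4²)/(6·16·5000) = 183/31250 rad
Superposition: θ = Σ θ_i = 1111/375000 rad ≈ 0.002963 rad

θ(48/5) = 1111/375000 rad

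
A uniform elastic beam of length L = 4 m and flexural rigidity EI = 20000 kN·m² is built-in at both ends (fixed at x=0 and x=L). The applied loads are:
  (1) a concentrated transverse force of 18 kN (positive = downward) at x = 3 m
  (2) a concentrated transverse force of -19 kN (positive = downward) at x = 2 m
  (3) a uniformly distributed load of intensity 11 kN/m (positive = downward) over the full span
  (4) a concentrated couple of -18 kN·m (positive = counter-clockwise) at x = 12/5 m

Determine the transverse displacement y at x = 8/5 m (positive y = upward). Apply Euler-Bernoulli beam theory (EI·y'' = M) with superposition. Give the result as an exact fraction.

Load 1 — point force P=18 kN at a=3 m (b=L-a=1):
  y_1 = -Pb²x²(3aL-(3a+b)x)/(6L³EI)  [x≤a] = -18·1²·(8/5)²·(3·3·4-(3·3+1)·(8/5))/(6·4³·20000) = -3/25000 m
Load 2 — point force P=-19 kN at a=2 m (b=L-a=2):
  y_2 = -Pb²x²(3aL-(3a+b)x)/(6L³EI)  [x≤a] = -(-19)·2²·(8/5)²·(3·2·4-(3·2+2)·(8/5))/(6·4³·20000) = 133/468750 m
Load 3 — uniform load w=11 kN/m over full span:
  y_3 = -wx²(L-x)²/(24EI) = -11·(8/5)²·(4-(8/5))²/(24·20000) = -132/390625 m
Load 4 — applied couple M₀=-18 kN·m at a=12/5 m (b=L-a=8/5):
  y_4 = (R_Ax³/6 - M_Ax²/2)/EI  [x≤a] with R_A=-162/25, M_A=-144/25 = ((-162/25)·(8/5)³/6 - (-144/25)·(8/5)²/2)/20000 = 288/1953125 m
Superposition: y = Σ y_i = -1253/46875000 m ≈ -0.000027 m

y(8/5) = -1253/46875000 m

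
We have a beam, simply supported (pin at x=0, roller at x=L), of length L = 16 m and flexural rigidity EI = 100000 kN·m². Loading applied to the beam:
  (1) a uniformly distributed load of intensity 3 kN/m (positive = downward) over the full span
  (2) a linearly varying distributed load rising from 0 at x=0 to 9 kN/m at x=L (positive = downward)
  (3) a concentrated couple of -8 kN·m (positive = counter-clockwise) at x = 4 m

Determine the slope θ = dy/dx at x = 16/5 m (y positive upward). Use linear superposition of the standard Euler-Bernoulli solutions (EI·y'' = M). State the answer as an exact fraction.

θ(16/5) = -477707/46875000 rad

Load 1 — uniform load w=3 kN/m over full span:
  θ_1 = -w(L³-6Lx²+4x³)/(24EI) = -3·(16³-6·16·(16/5)²+4·(16/5)³)/(24·100000) = -1584/390625 rad
Load 2 — triangular load w₀=9 kN/m (0→w₀ over full span):
  θ_2 = -w₀(7L⁴-30L²x²+15x⁴)/(360LEI) = -9·(7·16⁴-30·16²·(16/5)²+15·(16/5)⁴)/(360·16·100000) = -11648/1953125 rad
Load 3 — applied couple M₀=-8 kN·m at a=4 m (b=L-a=12):
  θ_3 = (M₀x²/(2L)+C₁)/EI  [x≤a] with C₁=M₀(3b²-L²)/(6L)=-44/3 = ((-8)·(16/5)²/(2·16)+(-44/3))/100000 = -323/1875000 rad
Superposition: θ = Σ θ_i = -477707/46875000 rad ≈ -0.010191 rad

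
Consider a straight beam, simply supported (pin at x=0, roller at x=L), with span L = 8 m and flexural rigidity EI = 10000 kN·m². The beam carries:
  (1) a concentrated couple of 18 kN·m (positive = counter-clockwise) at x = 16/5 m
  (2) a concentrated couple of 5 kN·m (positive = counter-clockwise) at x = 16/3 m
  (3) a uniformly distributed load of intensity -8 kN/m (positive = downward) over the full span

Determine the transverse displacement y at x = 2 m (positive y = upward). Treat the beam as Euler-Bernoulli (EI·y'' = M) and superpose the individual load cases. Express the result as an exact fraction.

y(2) = 136253/4500000 m

Load 1 — applied couple M₀=18 kN·m at a=16/5 m (b=L-a=24/5):
  y_1 = (M₀x³/(6L)+C₁x)/EI  [x≤a] with C₁=M₀(3b²-L²)/(6L)=48/25 = (18·2³/(6·8)+(48/25)·2)/10000 = 171/250000 m
Load 2 — applied couple M₀=5 kN·m at a=16/3 m (b=L-a=8/3):
  y_2 = (M₀x³/(6L)+C₁x)/EI  [x≤a] with C₁=M₀(3b²-L²)/(6L)=-40/9 = (5·2³/(6·8)+(-40/9)·2)/10000 = -29/36000 m
Load 3 — uniform load w=-8 kN/m over full span:
  y_3 = -wx(L³-2Lx²+x³)/(24EI) = -(-8)·2·(8³-2·8·2²+2³)/(24·10000) = 19/625 m
Superposition: y = Σ y_i = 136253/4500000 m ≈ 0.030278 m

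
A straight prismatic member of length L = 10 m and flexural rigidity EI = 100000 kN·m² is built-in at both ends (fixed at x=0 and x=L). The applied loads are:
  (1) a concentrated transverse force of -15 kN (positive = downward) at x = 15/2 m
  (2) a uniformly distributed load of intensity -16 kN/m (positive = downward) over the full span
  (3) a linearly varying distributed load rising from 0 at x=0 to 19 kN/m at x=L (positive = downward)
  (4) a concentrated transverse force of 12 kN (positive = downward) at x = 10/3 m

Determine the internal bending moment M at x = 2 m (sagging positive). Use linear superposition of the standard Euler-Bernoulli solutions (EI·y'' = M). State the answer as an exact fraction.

Load 1 — point force P=-15 kN at a=15/2 m (b=L-a=5/2):
  M_1 = Pb²(3a+b)x/L³ - Pab²/L²  [x≤a] = (-15)·(5/2)²·(3·(15/2)+(5/2))·2/10³ - (-15)·(15/2)·(5/2)²/10² = 75/32 kN·m
Load 2 — uniform load w=-16 kN/m over full span:
  M_2 = wLx/2 - wL²/12 - wx²/2 = (-16)·10·2/2 - (-16)·10²/12 - (-16)·2²/2 = 16/3 kN·m
Load 3 — triangular load w₀=19 kN/m (0→w₀ over full span):
  M_3 = 3w₀Lx/20 - w₀L²/30 - w₀x³/(6L) = 3·19·10·2/20 - 19·10²/30 - 19·2³/(6·10) = -133/15 kN·m
Load 4 — point force P=12 kN at a=10/3 m (b=L-a=20/3):
  M_4 = Pb²(3a+b)x/L³ - Pab²/L²  [x≤a] = 12·(20/3)²·(3·(10/3)+(20/3))·2/10³ - 12·(10/3)·(20/3)²/10² = 0 kN·m
Superposition: M = Σ M_i = -571/480 kN·m ≈ -1.189583 kN·m

M(2) = -571/480 kN·m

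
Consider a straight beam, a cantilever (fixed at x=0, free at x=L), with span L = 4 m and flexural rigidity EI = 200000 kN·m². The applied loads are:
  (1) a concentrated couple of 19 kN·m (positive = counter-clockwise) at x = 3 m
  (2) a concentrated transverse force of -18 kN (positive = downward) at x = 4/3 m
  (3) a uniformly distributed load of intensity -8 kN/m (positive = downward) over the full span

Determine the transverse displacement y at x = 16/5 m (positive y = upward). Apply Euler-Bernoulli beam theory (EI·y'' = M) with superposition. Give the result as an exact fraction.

Load 1 — applied couple M₀=19 kN·m at a=3 m (b=L-a=1):
  y_1 = M₀a(2x-a)/(2EI)  [x>a] = 19·3·(2·(16/5)-3)/(2·200000) = 969/2000000 m
Load 2 — point force P=-18 kN at a=4/3 m (b=L-a=8/3):
  y_2 = -Pa²(3x-a)/(6EI)  [x>a] = -(-18)·(4/3)²·(3·(16/5)-(4/3))/(6·200000) = 31/140625 m
Load 3 — uniform load w=-8 kN/m over full span:
  y_3 = -wx²(x²-4Lx+6L²)/(24EI) = -(-8)·(16/5)²·((16/5)²-4·4·(16/5)+6·4²)/(24·200000) = 5504/5859375 m
Superposition: y = Σ y_i = 3699661/2250000000 m ≈ 0.001644 m

y(16/5) = 3699661/2250000000 m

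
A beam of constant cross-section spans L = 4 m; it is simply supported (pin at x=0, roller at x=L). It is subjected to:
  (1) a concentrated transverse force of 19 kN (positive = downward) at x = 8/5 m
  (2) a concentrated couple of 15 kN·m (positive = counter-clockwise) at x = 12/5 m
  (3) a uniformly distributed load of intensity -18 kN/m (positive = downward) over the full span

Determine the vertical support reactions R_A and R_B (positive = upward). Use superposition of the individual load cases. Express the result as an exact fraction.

R_A = -417/20 kN, R_B = -643/20 kN

Load 1 — point force P=19 kN at a=8/5 m (b=L-a=12/5):
  R_A = Pb/L = 19·(12/5)/4 = 57/5 kN
  R_B = Pa/L = 19·(8/5)/4 = 38/5 kN
Load 2 — applied couple M₀=15 kN·m at a=12/5 m (b=L-a=8/5):
  R_A = M₀/L = 15/4 kN
  R_B = -M₀/L = -15/4 kN
Load 3 — uniform load w=-18 kN/m over full span:
  R_A = wL/2 = (-18)·4/2 = -36 kN
  R_B = wL/2 = (-18)·4/2 = -36 kN
Superposition: R_A = -417/20 kN, R_B = -643/20 kN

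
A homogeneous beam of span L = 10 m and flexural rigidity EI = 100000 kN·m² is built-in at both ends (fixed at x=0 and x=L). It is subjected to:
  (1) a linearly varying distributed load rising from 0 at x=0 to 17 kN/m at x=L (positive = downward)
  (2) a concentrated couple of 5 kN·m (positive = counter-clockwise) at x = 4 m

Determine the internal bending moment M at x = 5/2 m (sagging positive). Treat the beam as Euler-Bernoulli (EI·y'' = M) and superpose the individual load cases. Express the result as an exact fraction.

M(5/2) = 617/160 kN·m

Load 1 — triangular load w₀=17 kN/m (0→w₀ over full span):
  M_1 = 3w₀Lx/20 - w₀L²/30 - w₀x³/(6L) = 3·17·10·(5/2)/20 - 17·10²/30 - 17·(5/2)³/(6·10) = 85/32 kN·m
Load 2 — applied couple M₀=5 kN·m at a=4 m (b=L-a=6):
  M_2 = R_Ax - M_A  [x≤a] with R_A=18/25, M_A=3/5 = (18/25)·(5/2) - (3/5) = 6/5 kN·m
Superposition: M = Σ M_i = 617/160 kN·m ≈ 3.856250 kN·m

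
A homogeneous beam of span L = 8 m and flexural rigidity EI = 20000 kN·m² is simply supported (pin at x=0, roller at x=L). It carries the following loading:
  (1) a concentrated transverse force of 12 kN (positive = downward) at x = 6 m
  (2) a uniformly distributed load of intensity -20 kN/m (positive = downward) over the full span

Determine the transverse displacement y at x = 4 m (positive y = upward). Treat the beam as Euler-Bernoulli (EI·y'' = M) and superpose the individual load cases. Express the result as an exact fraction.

y(4) = 367/7500 m

Load 1 — point force P=12 kN at a=6 m (b=L-a=2):
  y_1 = -Pbx(L²-b²-x²)/(6LEI)  [x≤a] = -12·2·4·(8²-2²-4²)/(6·8·20000) = -11/2500 m
Load 2 — uniform load w=-20 kN/m over full span:
  y_2 = -wx(L³-2Lx²+x³)/(24EI) = -(-20)·4·(8³-2·8·4²+4³)/(24·20000) = 4/75 m
Superposition: y = Σ y_i = 367/7500 m ≈ 0.048933 m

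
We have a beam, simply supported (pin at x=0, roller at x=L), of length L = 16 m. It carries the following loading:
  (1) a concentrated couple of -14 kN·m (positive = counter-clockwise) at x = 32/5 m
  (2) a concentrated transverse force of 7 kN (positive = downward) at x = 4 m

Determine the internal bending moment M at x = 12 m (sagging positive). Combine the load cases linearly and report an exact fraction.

Load 1 — applied couple M₀=-14 kN·m at a=32/5 m (b=L-a=48/5):
  M_1 = M₀x/L - M₀  [x>a] = (-14)·12/16 - (-14) = 7/2 kN·m
Load 2 — point force P=7 kN at a=4 m (b=L-a=12):
  M_2 = Pa(L-x)/L  [x>a] = 7·4·(16-12)/16 = 7 kN·m
Superposition: M = Σ M_i = 21/2 kN·m ≈ 10.500000 kN·m

M(12) = 21/2 kN·m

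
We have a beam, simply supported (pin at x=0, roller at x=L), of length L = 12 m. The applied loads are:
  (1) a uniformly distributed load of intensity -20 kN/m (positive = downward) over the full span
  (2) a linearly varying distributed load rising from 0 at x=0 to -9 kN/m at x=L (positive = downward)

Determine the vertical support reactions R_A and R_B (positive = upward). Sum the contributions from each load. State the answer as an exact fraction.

Load 1 — uniform load w=-20 kN/m over full span:
  R_A = wL/2 = (-20)·12/2 = -120 kN
  R_B = wL/2 = (-20)·12/2 = -120 kN
Load 2 — triangular load w₀=-9 kN/m (0→w₀ over full span):
  R_A = w₀L/6 = (-9)·12/6 = -18 kN
  R_B = w₀L/3 = (-9)·12/3 = -36 kN
Superposition: R_A = -138 kN, R_B = -156 kN

R_A = -138 kN, R_B = -156 kN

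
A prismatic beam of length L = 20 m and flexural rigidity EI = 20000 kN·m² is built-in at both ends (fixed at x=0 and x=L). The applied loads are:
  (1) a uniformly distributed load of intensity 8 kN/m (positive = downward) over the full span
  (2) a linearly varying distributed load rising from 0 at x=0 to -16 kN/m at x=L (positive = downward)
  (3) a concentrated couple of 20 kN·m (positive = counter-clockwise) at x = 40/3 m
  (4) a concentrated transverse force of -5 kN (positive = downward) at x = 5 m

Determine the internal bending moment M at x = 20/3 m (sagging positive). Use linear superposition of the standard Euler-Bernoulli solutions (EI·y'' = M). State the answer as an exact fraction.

Load 1 — uniform load w=8 kN/m over full span:
  M_1 = wLx/2 - wL²/12 - wx²/2 = 8·20·(20/3)/2 - 8·20²/12 - 8·(20/3)²/2 = 800/9 kN·m
Load 2 — triangular load w₀=-16 kN/m (0→w₀ over full span):
  M_2 = 3w₀Lx/20 - w₀L²/30 - w₀x³/(6L) = 3·(-16)·20·(20/3)/20 - (-16)·20²/30 - (-16)·(20/3)³/(6·20) = -5440/81 kN·m
Load 3 — applied couple M₀=20 kN·m at a=40/3 m (b=L-a=20/3):
  M_3 = R_Ax - M_A  [x≤a] with R_A=4/3, M_A=20/3 = (4/3)·(20/3) - (20/3) = 20/9 kN·m
Load 4 — point force P=-5 kN at a=5 m (b=L-a=15):
  M_4 = Pa²(a+3b)(L-x)/L³ - Pa²b/L²  [x>a] = (-5)·5²·(5+3·15)·(20-(20/3))/20³ - (-5)·5²·15/20² = -275/48 kN·m
Superposition: M = Σ M_i = 23615/1296 kN·m ≈ 18.221451 kN·m

M(20/3) = 23615/1296 kN·m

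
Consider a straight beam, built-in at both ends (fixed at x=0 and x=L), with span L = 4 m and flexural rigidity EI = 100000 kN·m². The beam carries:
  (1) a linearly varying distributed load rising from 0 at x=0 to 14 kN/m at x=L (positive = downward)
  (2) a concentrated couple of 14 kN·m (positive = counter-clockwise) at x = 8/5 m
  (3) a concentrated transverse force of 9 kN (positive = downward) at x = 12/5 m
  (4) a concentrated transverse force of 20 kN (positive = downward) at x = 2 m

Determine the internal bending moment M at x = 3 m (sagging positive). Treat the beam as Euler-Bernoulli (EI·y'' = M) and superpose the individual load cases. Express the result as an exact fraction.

Load 1 — triangular load w₀=14 kN/m (0→w₀ over full span):
  M_1 = 3w₀Lx/20 - w₀L²/30 - w₀x³/(6L) = 3·14·4·3/20 - 14·4²/30 - 14·3³/(6·4) = 119/60 kN·m
Load 2 — applied couple M₀=14 kN·m at a=8/5 m (b=L-a=12/5):
  M_2 = R_Ax - M_A - M₀  [x>a] with R_A=126/25, M_A=42/25 = (126/25)·3 - (42/25) - 14 = -14/25 kN·m
Load 3 — point force P=9 kN at a=12/5 m (b=L-a=8/5):
  M_3 = Pa²(a+3b)(L-x)/L³ - Pa²b/L²  [x>a] = 9·(12/5)²·((12/5)+3·(8/5))·(4-3)/4³ - 9·(12/5)²·(8/5)/4² = 81/125 kN·m
Load 4 — point force P=20 kN at a=2 m (b=L-a=2):
  M_4 = Pa²(a+3b)(L-x)/L³ - Pa²b/L²  [x>a] = 20·2²·(2+3·2)·(4-3)/4³ - 20·2²·2/4² = 0 kN·m
Superposition: M = Σ M_i = 3107/1500 kN·m ≈ 2.071333 kN·m

M(3) = 3107/1500 kN·m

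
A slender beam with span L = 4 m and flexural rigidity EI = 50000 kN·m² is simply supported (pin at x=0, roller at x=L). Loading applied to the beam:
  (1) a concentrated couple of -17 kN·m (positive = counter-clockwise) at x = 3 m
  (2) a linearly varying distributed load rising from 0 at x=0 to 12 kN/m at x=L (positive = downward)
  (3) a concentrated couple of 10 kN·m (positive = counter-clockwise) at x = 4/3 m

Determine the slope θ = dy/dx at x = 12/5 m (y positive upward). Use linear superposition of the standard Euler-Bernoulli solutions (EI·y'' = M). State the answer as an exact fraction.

θ(12/5) = -14249/2250000000 rad

Load 1 — applied couple M₀=-17 kN·m at a=3 m (b=L-a=1):
  θ_1 = (M₀x²/(2L)+C₁)/EI  [x≤a] with C₁=M₀(3b²-L²)/(6L)=221/24 = ((-17)·(12/5)²/(2·4)+(221/24))/50000 = -1819/30000000 rad
Load 2 — triangular load w₀=12 kN/m (0→w₀ over full span):
  θ_2 = -w₀(7L⁴-30L²x²+15x⁴)/(360LEI) = -12·(7·4⁴-30·4²·(12/5)²+15·(12/5)⁴)/(360·4·50000) = 464/5859375 rad
Load 3 — applied couple M₀=10 kN·m at a=4/3 m (b=L-a=8/3):
  θ_3 = (M₀x²/(2L)-M₀(x-a)+C₁)/EI  [x>a] with C₁=M₀(3b²-L²)/(6L)=20/9 = (10·(12/5)²/(2·4)-10·((12/5)-(4/3))+(20/9))/50000 = -7/281250 rad
Superposition: θ = Σ θ_i = -14249/2250000000 rad ≈ -0.000006 rad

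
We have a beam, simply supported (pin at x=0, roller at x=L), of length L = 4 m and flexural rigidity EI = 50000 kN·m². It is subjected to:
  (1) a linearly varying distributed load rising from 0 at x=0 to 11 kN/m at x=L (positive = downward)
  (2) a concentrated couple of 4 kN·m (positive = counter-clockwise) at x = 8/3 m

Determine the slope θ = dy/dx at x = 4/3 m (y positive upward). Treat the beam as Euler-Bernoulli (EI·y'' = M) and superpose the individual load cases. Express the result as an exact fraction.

θ(4/3) = -1279/7593750 rad

Load 1 — triangular load w₀=11 kN/m (0→w₀ over full span):
  θ_1 = -w₀(7L⁴-30L²x²+15x⁴)/(360LEI) = -11·(7·4⁴-30·4²·(4/3)²+15·(4/3)⁴)/(360·4·50000) = -572/3796875 rad
Load 2 — applied couple M₀=4 kN·m at a=8/3 m (b=L-a=4/3):
  θ_2 = (M₀x²/(2L)+C₁)/EI  [x≤a] with C₁=M₀(3b²-L²)/(6L)=-16/9 = (4·(4/3)²/(2·4)+(-16/9))/50000 = -1/56250 rad
Superposition: θ = Σ θ_i = -1279/7593750 rad ≈ -0.000168 rad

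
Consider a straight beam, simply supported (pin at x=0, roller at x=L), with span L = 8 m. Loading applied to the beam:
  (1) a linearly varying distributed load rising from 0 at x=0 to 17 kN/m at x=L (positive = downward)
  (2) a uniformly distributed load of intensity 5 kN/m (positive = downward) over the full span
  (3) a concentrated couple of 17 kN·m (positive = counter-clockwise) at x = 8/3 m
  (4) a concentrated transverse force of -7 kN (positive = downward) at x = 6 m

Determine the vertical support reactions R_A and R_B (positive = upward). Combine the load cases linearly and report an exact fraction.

Load 1 — triangular load w₀=17 kN/m (0→w₀ over full span):
  R_A = w₀L/6 = 17·8/6 = 68/3 kN
  R_B = w₀L/3 = 17·8/3 = 136/3 kN
Load 2 — uniform load w=5 kN/m over full span:
  R_A = wL/2 = 5·8/2 = 20 kN
  R_B = wL/2 = 5·8/2 = 20 kN
Load 3 — applied couple M₀=17 kN·m at a=8/3 m (b=L-a=16/3):
  R_A = M₀/L = 17/8 kN
  R_B = -M₀/L = -17/8 kN
Load 4 — point force P=-7 kN at a=6 m (b=L-a=2):
  R_A = Pb/L = (-7)·2/8 = -7/4 kN
  R_B = Pa/L = (-7)·6/8 = -21/4 kN
Superposition: R_A = 1033/24 kN, R_B = 1391/24 kN

R_A = 1033/24 kN, R_B = 1391/24 kN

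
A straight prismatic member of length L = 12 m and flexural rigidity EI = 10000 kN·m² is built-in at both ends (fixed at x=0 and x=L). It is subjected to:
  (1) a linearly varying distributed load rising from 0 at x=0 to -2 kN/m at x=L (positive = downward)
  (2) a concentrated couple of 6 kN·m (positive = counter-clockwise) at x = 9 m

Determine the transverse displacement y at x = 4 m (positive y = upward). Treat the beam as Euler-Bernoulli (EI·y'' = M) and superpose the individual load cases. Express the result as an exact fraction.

y(4) = 1387/450000 m

Load 1 — triangular load w₀=-2 kN/m (0→w₀ over full span):
  y_1 = -w₀x²(L-x)²(x+2L)/(120LEI) = -(-2)·4²·(12-4)²·(4+2·12)/(120·12·10000) = 112/28125 m
Load 2 — applied couple M₀=6 kN·m at a=9 m (b=L-a=3):
  y_2 = (R_Ax³/6 - M_Ax²/2)/EI  [x≤a] with R_A=9/16, M_A=15/8 = ((9/16)·4³/6 - (15/8)·4²/2)/10000 = -9/10000 m
Superposition: y = Σ y_i = 1387/450000 m ≈ 0.003082 m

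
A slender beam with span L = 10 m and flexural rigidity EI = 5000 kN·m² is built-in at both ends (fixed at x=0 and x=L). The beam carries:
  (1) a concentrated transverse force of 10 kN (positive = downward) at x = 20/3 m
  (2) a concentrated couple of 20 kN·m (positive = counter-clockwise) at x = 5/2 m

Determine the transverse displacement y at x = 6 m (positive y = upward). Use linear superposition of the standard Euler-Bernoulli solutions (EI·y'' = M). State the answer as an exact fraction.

y(6) = -7/2500 m

Load 1 — point force P=10 kN at a=20/3 m (b=L-a=10/3):
  y_1 = -Pb²x²(3aL-(3a+b)x)/(6L³EI)  [x≤a] = -10·(10/3)²·6²·(3·(20/3)·10-(3·(20/3)+(10/3))·6)/(6·10³·5000) = -1/125 m
Load 2 — applied couple M₀=20 kN·m at a=5/2 m (b=L-a=15/2):
  y_2 = (R_Ax³/6 - M_Ax²/2 - M₀(x-a)²/2)/EI  [x>a] with R_A=9/4, M_A=-15/4 = ((9/4)·6³/6 - (-15/4)·6²/2 - 20·(6-(5/2))²/2)/5000 = 13/2500 m
Superposition: y = Σ y_i = -7/2500 m ≈ -0.002800 m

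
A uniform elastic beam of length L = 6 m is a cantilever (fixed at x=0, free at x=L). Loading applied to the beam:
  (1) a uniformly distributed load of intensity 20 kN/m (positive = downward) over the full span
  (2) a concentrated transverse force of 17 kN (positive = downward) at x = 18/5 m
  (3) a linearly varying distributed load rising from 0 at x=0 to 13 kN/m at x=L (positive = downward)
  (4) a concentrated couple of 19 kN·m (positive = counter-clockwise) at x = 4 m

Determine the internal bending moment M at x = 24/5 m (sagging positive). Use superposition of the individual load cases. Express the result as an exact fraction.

Load 1 — uniform load w=20 kN/m over full span:
  M_1 = -w(L-x)²/2 = -20·(6-(24/5))²/2 = -72/5 kN·m
Load 2 — point force P=17 kN at a=18/5 m (b=L-a=12/5):
  M_2 = 0  [x>a] = 0 kN·m
Load 3 — triangular load w₀=13 kN/m (0→w₀ over full span):
  M_3 = w₀Lx/2 - w₀L²/3 - w₀x³/(6L) = 13·6·(24/5)/2 - 13·6²/3 - 13·(24/5)³/(6·6) = -1092/125 kN·m
Load 4 — applied couple M₀=19 kN·m at a=4 m (b=L-a=2):
  M_4 = 0  [x>a] = 0 kN·m
Superposition: M = Σ M_i = -2892/125 kN·m ≈ -23.136000 kN·m

M(24/5) = -2892/125 kN·m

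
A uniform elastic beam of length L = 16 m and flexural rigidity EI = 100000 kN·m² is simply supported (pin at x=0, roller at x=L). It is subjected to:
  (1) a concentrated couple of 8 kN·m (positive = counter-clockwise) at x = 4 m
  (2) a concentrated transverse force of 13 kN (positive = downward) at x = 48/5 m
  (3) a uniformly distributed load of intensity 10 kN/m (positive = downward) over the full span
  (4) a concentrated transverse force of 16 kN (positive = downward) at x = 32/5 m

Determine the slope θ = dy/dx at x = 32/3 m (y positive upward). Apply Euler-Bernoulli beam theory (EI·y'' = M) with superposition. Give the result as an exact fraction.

Load 1 — applied couple M₀=8 kN·m at a=4 m (b=L-a=12):
  θ_1 = (M₀x²/(2L)-M₀(x-a)+C₁)/EI  [x>a] with C₁=M₀(3b²-L²)/(6L)=44/3 = (8·(32/3)²/(2·16)-8·((32/3)-4)+(44/3))/100000 = -23/225000 rad
Load 2 — point force P=13 kN at a=48/5 m (b=L-a=32/5):
  θ_2 = -Pa(2L²-6Lx+3x²+a²)/(6LEI)  [x>a] = -13·(48/5)·(2·16²-6·16·(32/3)+3·(32/3)²+(48/5)²)/(6·16·100000) = 1196/1171875 rad
Load 3 — uniform load w=10 kN/m over full span:
  θ_3 = -w(L³-6Lx²+4x³)/(24EI) = -10·(16³-6·16·(32/3)²+4·(32/3)³)/(24·100000) = 416/50625 rad
Load 4 — point force P=16 kN at a=32/5 m (b=L-a=48/5):
  θ_4 = -Pa(2L²-6Lx+3x²+a²)/(6LEI)  [x>a] = -16·(32/5)·(2·16²-6·16·(32/3)+3·(32/3)²+(32/5)²)/(6·16·100000) = 4864/3515625 rad
Superposition: θ = Σ θ_i = 2662669/253125000 rad ≈ 0.010519 rad

θ(32/3) = 2662669/253125000 rad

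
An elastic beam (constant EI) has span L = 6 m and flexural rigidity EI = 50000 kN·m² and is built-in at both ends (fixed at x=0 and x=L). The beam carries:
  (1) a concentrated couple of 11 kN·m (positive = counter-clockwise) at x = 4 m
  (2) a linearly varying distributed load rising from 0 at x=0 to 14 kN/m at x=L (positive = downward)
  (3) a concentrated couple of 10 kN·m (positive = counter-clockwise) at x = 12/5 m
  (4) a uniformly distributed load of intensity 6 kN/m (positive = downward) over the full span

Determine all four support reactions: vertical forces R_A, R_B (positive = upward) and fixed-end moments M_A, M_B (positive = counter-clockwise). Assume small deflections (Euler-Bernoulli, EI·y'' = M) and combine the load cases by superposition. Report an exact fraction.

Load 1 — applied couple M₀=11 kN·m at a=4 m (b=L-a=2):
  R_A = 6M₀ab/L³ = 6·11·4·2/6³ = 22/9 kN
  M_A = M₀b(2a-b)/L² = 11·2·(2·4-2)/6² = 11/3 kN·m
  R_B = -6M₀ab/L³ = -6·11·4·2/6³ = -22/9 kN
  M_B = M₀a(2b-a)/L² = 11·4·(2·2-4)/6² = 0 kN·m
Load 2 — triangular load w₀=14 kN/m (0→w₀ over full span):
  R_A = 3w₀L/20 = 3·14·6/20 = 63/5 kN
  M_A = w₀L²/30 = 14·6²/30 = 84/5 kN·m
  R_B = 7w₀L/20 = 7·14·6/20 = 147/5 kN
  M_B = -w₀L²/20 = -14·6²/20 = -126/5 kN·m
Load 3 — applied couple M₀=10 kN·m at a=12/5 m (b=L-a=18/5):
  R_A = 6M₀ab/L³ = 6·10·(12/5)·(18/5)/6³ = 12/5 kN
  M_A = M₀b(2a-b)/L² = 10·(18/5)·(2·(12/5)-(18/5))/6² = 6/5 kN·m
  R_B = -6M₀ab/L³ = -6·10·(12/5)·(18/5)/6³ = -12/5 kN
  M_B = M₀a(2b-a)/L² = 10·(12/5)·(2·(18/5)-(12/5))/6² = 16/5 kN·m
Load 4 — uniform load w=6 kN/m over full span:
  R_A = wL/2 = 6·6/2 = 18 kN
  M_A = wL²/12 = 6·6²/12 = 18 kN·m
  R_B = wL/2 = 6·6/2 = 18 kN
  M_B = -wL²/12 = -6·6²/12 = -18 kN·m
Superposition: R_A = 319/9 kN, M_A = 119/3 kN·m, R_B = 383/9 kN, M_B = -40 kN·m

R_A = 319/9 kN, M_A = 119/3 kN·m, R_B = 383/9 kN, M_B = -40 kN·m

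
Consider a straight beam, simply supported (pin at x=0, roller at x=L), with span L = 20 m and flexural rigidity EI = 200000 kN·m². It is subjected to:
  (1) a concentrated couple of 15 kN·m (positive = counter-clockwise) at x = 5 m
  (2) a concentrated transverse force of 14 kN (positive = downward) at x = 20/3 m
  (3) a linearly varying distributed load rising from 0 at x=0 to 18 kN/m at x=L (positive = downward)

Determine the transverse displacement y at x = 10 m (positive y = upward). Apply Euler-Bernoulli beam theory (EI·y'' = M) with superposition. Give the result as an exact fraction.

y(10) = -53023/518400 m

Load 1 — applied couple M₀=15 kN·m at a=5 m (b=L-a=15):
  y_1 = (M₀x³/(6L)-M₀(x-a)²/2+C₁x)/EI  [x>a] with C₁=M₀(3b²-L²)/(6L)=275/8 = (15·10³/(6·20)-15·(10-5)²/2+(275/8)·10)/200000 = 9/6400 m
Load 2 — point force P=14 kN at a=20/3 m (b=L-a=40/3):
  y_2 = -Pa(L-x)(2Lx-a²-x²)/(6LEI)  [x>a] = -14·(20/3)·(20-10)·(2·20·10-(20/3)²-10²)/(6·20·200000) = -161/16200 m
Load 3 — triangular load w₀=18 kN/m (0→w₀ over full span):
  y_3 = -w₀x(7L⁴-10L²x²+3x⁴)/(360LEI) = -18·10·(7·20⁴-10·20²·10²+3·10⁴)/(360·20·200000) = -3/32 m
Superposition: y = Σ y_i = -53023/518400 m ≈ -0.102282 m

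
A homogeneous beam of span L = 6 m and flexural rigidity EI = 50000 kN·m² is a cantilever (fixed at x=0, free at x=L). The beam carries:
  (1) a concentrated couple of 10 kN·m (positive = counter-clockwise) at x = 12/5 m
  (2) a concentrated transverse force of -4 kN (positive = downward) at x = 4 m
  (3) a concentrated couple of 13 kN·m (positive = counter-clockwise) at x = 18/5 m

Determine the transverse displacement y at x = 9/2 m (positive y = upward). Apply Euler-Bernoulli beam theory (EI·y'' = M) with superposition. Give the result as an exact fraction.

y(9/2) = 23017/3750000 m

Load 1 — applied couple M₀=10 kN·m at a=12/5 m (b=L-a=18/5):
  y_1 = M₀a(2x-a)/(2EI)  [x>a] = 10·(12/5)·(2·(9/2)-(12/5))/(2·50000) = 99/62500 m
Load 2 — point force P=-4 kN at a=4 m (b=L-a=2):
  y_2 = -Pa²(3x-a)/(6EI)  [x>a] = -(-4)·4²·(3·(9/2)-4)/(6·50000) = 19/9375 m
Load 3 — applied couple M₀=13 kN·m at a=18/5 m (b=L-a=12/5):
  y_3 = M₀a(2x-a)/(2EI)  [x>a] = 13·(18/5)·(2·(9/2)-(18/5))/(2·50000) = 3159/1250000 m
Superposition: y = Σ y_i = 23017/3750000 m ≈ 0.006138 m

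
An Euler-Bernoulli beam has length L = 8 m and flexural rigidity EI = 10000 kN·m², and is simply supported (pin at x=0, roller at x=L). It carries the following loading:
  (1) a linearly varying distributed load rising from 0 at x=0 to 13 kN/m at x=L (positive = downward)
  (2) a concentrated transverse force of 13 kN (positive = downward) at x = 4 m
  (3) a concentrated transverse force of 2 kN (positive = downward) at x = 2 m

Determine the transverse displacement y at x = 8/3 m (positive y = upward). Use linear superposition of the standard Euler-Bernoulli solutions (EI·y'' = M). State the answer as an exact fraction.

y(8/3) = -19333/455625 m

Load 1 — triangular load w₀=13 kN/m (0→w₀ over full span):
  y_1 = -w₀x(7L⁴-10L²x²+3x⁴)/(360LEI) = -13·(8/3)·(7·8⁴-10·8²·(8/3)²+3·(8/3)⁴)/(360·8·10000) = -13312/455625 m
Load 2 — point force P=13 kN at a=4 m (b=L-a=4):
  y_2 = -Pbx(L²-b²-x²)/(6LEI)  [x≤a] = -13·4·(8/3)·(8²-4²-(8/3)²)/(6·8·10000) = -598/50625 m
Load 3 — point force P=2 kN at a=2 m (b=L-a=6):
  y_3 = -Pa(L-x)(2Lx-a²-x²)/(6LEI)  [x>a] = -2·2·(8-(8/3))·(2·8·(8/3)-2²-(8/3)²)/(6·8·10000) = -71/50625 m
Superposition: y = Σ y_i = -19333/455625 m ≈ -0.042432 m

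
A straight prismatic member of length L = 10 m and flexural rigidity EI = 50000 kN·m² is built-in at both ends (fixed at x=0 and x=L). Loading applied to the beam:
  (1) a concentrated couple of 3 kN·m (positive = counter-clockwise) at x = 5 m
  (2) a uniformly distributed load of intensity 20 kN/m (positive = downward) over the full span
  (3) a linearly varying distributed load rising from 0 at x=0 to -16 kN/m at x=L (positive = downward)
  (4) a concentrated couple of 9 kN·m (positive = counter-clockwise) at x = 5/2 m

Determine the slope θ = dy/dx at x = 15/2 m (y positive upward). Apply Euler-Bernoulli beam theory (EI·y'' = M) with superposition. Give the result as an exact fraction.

θ(15/2) = 2249/1280000 rad

Load 1 — applied couple M₀=3 kN·m at a=5 m (b=L-a=5):
  θ_1 = (R_Ax²/2 - M_Ax - M₀(x-a))/EI  [x>a] with R_A=9/20, M_A=3/4 = ((9/20)·(15/2)²/2 - (3/4)·(15/2) - 3·((15/2)-5))/50000 = -3/320000 rad
Load 2 — uniform load w=20 kN/m over full span:
  θ_2 = -wx(L-x)(L-2x)/(12EI) = -20·(15/2)·(10-(15/2))·(10-2·(15/2))/(12·50000) = 1/320 rad
Load 3 — triangular load w₀=-16 kN/m (0→w₀ over full span):
  θ_3 = -w₀(2x(L-x)(L-2x)(x+2L)+x²(L-x)²)/(120LEI) = -(-16)·(2·(15/2)·(10-(15/2))·(10-2·(15/2))·((15/2)+2·10)+(15/2)²·(10-(15/2))²)/(120·10·50000) = -41/32000 rad
Load 4 — applied couple M₀=9 kN·m at a=5/2 m (b=L-a=15/2):
  θ_4 = (R_Ax²/2 - M_Ax - M₀(x-a))/EI  [x>a] with R_A=81/80, M_A=-27/16 = ((81/80)·(15/2)²/2 - (-27/16)·(15/2) - 9·((15/2)-(5/2)))/50000 = -99/1280000 rad
Superposition: θ = Σ θ_i = 2249/1280000 rad ≈ 0.001757 rad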